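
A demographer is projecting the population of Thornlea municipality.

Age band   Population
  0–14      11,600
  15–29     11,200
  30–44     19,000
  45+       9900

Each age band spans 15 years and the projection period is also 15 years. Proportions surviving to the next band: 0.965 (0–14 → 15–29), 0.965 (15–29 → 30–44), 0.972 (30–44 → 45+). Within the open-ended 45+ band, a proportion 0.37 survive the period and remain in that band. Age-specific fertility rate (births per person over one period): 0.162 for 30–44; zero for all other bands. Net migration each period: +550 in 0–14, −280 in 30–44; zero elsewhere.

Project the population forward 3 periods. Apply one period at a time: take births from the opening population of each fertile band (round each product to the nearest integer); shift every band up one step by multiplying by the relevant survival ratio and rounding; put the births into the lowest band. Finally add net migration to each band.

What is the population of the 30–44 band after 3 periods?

Call the groups 1 to 4, youngest first.
— Period 1 —
Births: 19000 × 0.162 = 3078
Group 2: 11600 × 0.965 = 11194
Group 3: 11200 × 0.965 = 10808
Group 4: 19000 × 0.972 + 9900 × 0.37 = 18468 + 3663 = 22131
Net migration: Group 1 + 550 → 3628; Group 3 − 280 → 10528
Population now: 0–14=3628, 15–29=11194, 30–44=10528, 45+=22131
— Period 2 —
Births: 10528 × 0.162 = 1706
Group 2: 3628 × 0.965 = 3501
Group 3: 11194 × 0.965 = 10802
Group 4: 10528 × 0.972 + 22131 × 0.37 = 10233 + 8188 = 18421
Net migration: Group 1 + 550 → 2256; Group 3 − 280 → 10522
Population now: 0–14=2256, 15–29=3501, 30–44=10522, 45+=18421
— Period 3 —
Births: 10522 × 0.162 = 1705
Group 2: 2256 × 0.965 = 2177
Group 3: 3501 × 0.965 = 3378
Group 4: 10522 × 0.972 + 18421 × 0.37 = 10227 + 6816 = 17043
Net migration: Group 1 + 550 → 2255; Group 3 − 280 → 3098
Population now: 0–14=2255, 15–29=2177, 30–44=3098, 45+=17043

3098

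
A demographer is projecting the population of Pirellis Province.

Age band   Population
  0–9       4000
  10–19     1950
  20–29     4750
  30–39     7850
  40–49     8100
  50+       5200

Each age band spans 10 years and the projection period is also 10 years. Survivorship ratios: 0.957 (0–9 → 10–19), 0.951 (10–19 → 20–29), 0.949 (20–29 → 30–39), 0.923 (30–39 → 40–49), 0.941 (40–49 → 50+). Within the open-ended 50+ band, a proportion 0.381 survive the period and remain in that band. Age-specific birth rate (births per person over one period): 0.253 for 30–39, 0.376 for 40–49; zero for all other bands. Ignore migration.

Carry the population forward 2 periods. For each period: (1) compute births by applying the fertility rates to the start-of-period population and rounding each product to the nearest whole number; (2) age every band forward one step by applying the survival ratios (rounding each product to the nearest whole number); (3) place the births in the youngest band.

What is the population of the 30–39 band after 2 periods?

1759

— Period 1 —
Births: 7850 * 0.253 = 1986  |  8100 * 0.376 = 3046 → 5032
10–19: 4000 * 0.957 = 3828
20–29: 1950 * 0.951 = 1854
30–39: 4750 * 0.949 = 4508
40–49: 7850 * 0.923 = 7246
50+: 8100 * 0.941 + 5200 * 0.381 = 7622 + 1981 = 9603
Giving 5032 / 3828 / 1854 / 4508 / 7246 / 9603.
— Period 2 —
Births: 4508 * 0.253 = 1141  |  7246 * 0.376 = 2724 → 3865
10–19: 5032 * 0.957 = 4816
20–29: 3828 * 0.951 = 3640
30–39: 1854 * 0.949 = 1759
40–49: 4508 * 0.923 = 4161
50+: 7246 * 0.941 + 9603 * 0.381 = 6818 + 3659 = 10477
Giving 3865 / 4816 / 3640 / 1759 / 4161 / 10477.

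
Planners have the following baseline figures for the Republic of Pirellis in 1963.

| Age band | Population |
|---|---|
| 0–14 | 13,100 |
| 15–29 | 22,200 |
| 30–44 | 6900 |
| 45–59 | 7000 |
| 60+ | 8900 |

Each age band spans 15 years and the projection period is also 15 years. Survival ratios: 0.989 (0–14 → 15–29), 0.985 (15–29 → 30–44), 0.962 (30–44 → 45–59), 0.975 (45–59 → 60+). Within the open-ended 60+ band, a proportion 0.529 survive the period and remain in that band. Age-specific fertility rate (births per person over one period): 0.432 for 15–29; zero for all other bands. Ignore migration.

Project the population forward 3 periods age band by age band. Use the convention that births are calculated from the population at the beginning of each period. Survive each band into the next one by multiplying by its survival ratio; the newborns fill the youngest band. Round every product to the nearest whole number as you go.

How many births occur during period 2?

Let group 1 be 0–14 through group 5 = 60+.
[period 1]
Births: 22200 × 0.432 = 9590
Group 2: 13100 × 0.989 = 12956
Group 3: 22200 × 0.985 = 21867
Group 4: 6900 × 0.962 = 6638
Group 5: 7000 × 0.975 + 8900 × 0.529 = 6825 + 4708 = 11533
End of period: [9590, 12956, 21867, 6638, 11533]
[period 2]
Births: 12956 × 0.432 = 5597
Group 2: 9590 × 0.989 = 9485
Group 3: 12956 × 0.985 = 12762
Group 4: 21867 × 0.962 = 21036
Group 5: 6638 × 0.975 + 11533 × 0.529 = 6472 + 6101 = 12573
End of period: [5597, 9485, 12762, 21036, 12573]

5597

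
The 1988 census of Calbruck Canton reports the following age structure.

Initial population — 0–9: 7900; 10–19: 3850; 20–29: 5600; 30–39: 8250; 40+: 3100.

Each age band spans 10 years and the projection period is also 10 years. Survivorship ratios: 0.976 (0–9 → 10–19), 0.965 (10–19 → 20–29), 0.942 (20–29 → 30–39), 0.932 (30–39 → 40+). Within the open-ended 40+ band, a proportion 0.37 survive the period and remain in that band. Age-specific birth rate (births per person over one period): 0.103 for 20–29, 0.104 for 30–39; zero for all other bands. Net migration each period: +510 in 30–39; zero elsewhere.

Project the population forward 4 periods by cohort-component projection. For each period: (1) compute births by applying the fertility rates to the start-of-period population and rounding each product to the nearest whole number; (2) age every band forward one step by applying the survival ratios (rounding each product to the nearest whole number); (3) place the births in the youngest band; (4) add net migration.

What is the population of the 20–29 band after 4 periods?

927

Let group 1 be 0–9 through group 5 = 40+.
[period 1]
Births: 5600 * 0.103 = 577  |  8250 * 0.104 = 858 ⇒ total 1435
Group 2: 7900 * 0.976 = 7710
Group 3: 3850 * 0.965 = 3715
Group 4: 5600 * 0.942 = 5275
Group 5: 8250 * 0.932 + 3100 * 0.37 = 7689 + 1147 = 8836
Net migration: Group 4 + 510 → 5785
Population now: 0–9=1435, 10–19=7710, 20–29=3715, 30–39=5785, 40+=8836
[period 2]
Births: 3715 * 0.103 = 383  |  5785 * 0.104 = 602 ⇒ total 985
Group 2: 1435 * 0.976 = 1401
Group 3: 7710 * 0.965 = 7440
Group 4: 3715 * 0.942 = 3500
Group 5: 5785 * 0.932 + 8836 * 0.37 = 5392 + 3269 = 8661
Net migration: Group 4 + 510 → 4010
Population now: 0–9=985, 10–19=1401, 20–29=7440, 30–39=4010, 40+=8661
[period 3]
Births: 7440 * 0.103 = 766  |  4010 * 0.104 = 417 ⇒ total 1183
Group 2: 985 * 0.976 = 961
Group 3: 1401 * 0.965 = 1352
Group 4: 7440 * 0.942 = 7008
Group 5: 4010 * 0.932 + 8661 * 0.37 = 3737 + 3205 = 6942
Net migration: Group 4 + 510 → 7518
Population now: 0–9=1183, 10–19=961, 20–29=1352, 30–39=7518, 40+=6942
[period 4]
Births: 1352 * 0.103 = 139  |  7518 * 0.104 = 782 ⇒ total 921
Group 2: 1183 * 0.976 = 1155
Group 3: 961 * 0.965 = 927
Group 4: 1352 * 0.942 = 1274
Group 5: 7518 * 0.932 + 6942 * 0.37 = 7007 + 2569 = 9576
Net migration: Group 4 + 510 → 1784
Population now: 0–9=921, 10–19=1155, 20–29=927, 30–39=1784, 40+=9576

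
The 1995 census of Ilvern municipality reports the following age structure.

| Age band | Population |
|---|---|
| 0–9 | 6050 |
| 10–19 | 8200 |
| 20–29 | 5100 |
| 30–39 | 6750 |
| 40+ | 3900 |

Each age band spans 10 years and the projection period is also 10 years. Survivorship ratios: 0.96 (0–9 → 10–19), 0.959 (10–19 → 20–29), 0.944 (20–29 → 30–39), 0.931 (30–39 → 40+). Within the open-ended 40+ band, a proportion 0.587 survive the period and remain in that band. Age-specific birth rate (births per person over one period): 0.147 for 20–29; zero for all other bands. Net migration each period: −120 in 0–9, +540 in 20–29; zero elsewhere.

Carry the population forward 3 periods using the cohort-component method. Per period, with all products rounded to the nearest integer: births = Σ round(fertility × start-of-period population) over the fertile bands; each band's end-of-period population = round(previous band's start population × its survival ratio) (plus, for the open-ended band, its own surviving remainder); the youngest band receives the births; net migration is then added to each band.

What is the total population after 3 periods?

21707

Numbering the bands 1..5 from youngest to oldest:
— Period 1 —
Births: 5100 × 0.147 = 750
Band 2: 6050 × 0.96 = 5808
Band 3: 8200 × 0.959 = 7864
Band 4: 5100 × 0.944 = 4814
Band 5: 6750 × 0.931 + 3900 × 0.587 = 6284 + 2289 = 8573
Net migration: Band 1 − 120 → 630; Band 3 + 540 → 8404
Population now: 0–9=630, 10–19=5808, 20–29=8404, 30–39=4814, 40+=8573
— Period 2 —
Births: 8404 × 0.147 = 1235
Band 2: 630 × 0.96 = 605
Band 3: 5808 × 0.959 = 5570
Band 4: 8404 × 0.944 = 7933
Band 5: 4814 × 0.931 + 8573 × 0.587 = 4482 + 5032 = 9514
Net migration: Band 1 − 120 → 1115; Band 3 + 540 → 6110
Population now: 0–9=1115, 10–19=605, 20–29=6110, 30–39=7933, 40+=9514
— Period 3 —
Births: 6110 × 0.147 = 898
Band 2: 1115 × 0.96 = 1070
Band 3: 605 × 0.959 = 580
Band 4: 6110 × 0.944 = 5768
Band 5: 7933 × 0.931 + 9514 × 0.587 = 7386 + 5585 = 12971
Net migration: Band 1 − 120 → 778; Band 3 + 540 → 1120
Population now: 0–9=778, 10–19=1070, 20–29=1120, 30–39=5768, 40+=12971
Total after period 3: 778 + 1070 + 1120 + 5768 + 12971 = 21707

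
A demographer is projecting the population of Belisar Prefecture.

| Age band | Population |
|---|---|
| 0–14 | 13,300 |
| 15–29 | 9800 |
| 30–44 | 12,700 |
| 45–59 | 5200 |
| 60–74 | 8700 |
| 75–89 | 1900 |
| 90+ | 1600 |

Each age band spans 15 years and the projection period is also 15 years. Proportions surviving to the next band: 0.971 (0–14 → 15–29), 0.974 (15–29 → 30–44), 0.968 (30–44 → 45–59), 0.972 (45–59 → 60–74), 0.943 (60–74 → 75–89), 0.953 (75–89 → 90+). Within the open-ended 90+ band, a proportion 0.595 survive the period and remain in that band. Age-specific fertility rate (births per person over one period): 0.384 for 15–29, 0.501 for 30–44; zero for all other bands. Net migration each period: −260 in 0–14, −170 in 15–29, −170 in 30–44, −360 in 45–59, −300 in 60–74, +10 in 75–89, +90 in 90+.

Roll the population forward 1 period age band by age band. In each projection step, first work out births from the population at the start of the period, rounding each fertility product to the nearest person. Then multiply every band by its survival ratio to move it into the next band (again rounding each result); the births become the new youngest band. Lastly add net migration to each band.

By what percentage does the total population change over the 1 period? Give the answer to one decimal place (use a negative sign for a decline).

Numbering the bands 1..7 from youngest to oldest:
— Period 1 —
Births: 9800 × 0.384 = 3763 ; 12700 × 0.501 = 6363 — total 10126
Band 2: 13300 × 0.971 = 12914
Band 3: 9800 × 0.974 = 9545
Band 4: 12700 × 0.968 = 12294
Band 5: 5200 × 0.972 = 5054
Band 6: 8700 × 0.943 = 8204
Band 7: 1900 × 0.953 + 1600 × 0.595 = 1811 + 952 = 2763
Net migration: Band 1 − 260 → 9866; Band 2 − 170 → 12744; Band 3 − 170 → 9375; Band 4 − 360 → 11934; Band 5 − 300 → 4754; Band 6 + 10 → 8214; Band 7 + 90 → 2853
End of period: [9866, 12744, 9375, 11934, 4754, 8214, 2853]
Total: 53200 → 59740; change = 6540; percentage change = 12.3%

12.3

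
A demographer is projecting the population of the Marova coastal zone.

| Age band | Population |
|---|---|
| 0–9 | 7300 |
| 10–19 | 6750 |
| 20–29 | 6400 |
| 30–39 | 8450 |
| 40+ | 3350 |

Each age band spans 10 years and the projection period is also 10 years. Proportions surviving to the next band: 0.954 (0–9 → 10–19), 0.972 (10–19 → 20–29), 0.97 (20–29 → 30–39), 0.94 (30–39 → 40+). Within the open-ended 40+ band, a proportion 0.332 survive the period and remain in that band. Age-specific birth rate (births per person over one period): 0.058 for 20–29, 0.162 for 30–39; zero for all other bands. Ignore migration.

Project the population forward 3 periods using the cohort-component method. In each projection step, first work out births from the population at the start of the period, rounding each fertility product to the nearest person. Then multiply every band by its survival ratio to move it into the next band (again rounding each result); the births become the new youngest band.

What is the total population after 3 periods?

19845

Numbering the groups 1..5 from youngest to oldest:
Period 1:
Births: 6400 × 0.058 = 371  |  8450 × 0.162 = 1369 → 1740
Group 2: 7300 × 0.954 = 6964
Group 3: 6750 × 0.972 = 6561
Group 4: 6400 × 0.97 = 6208
Group 5: 8450 × 0.94 + 3350 × 0.332 = 7943 + 1112 = 9055
Giving 1740 / 6964 / 6561 / 6208 / 9055.
Period 2:
Births: 6561 × 0.058 = 381  |  6208 × 0.162 = 1006 → 1387
Group 2: 1740 × 0.954 = 1660
Group 3: 6964 × 0.972 = 6769
Group 4: 6561 × 0.97 = 6364
Group 5: 6208 × 0.94 + 9055 × 0.332 = 5836 + 3006 = 8842
Giving 1387 / 1660 / 6769 / 6364 / 8842.
Period 3:
Births: 6769 × 0.058 = 393  |  6364 × 0.162 = 1031 → 1424
Group 2: 1387 × 0.954 = 1323
Group 3: 1660 × 0.972 = 1614
Group 4: 6769 × 0.97 = 6566
Group 5: 6364 × 0.94 + 8842 × 0.332 = 5982 + 2936 = 8918
Giving 1424 / 1323 / 1614 / 6566 / 8918.
Total after period 3: 1424 + 1323 + 1614 + 6566 + 8918 = 19845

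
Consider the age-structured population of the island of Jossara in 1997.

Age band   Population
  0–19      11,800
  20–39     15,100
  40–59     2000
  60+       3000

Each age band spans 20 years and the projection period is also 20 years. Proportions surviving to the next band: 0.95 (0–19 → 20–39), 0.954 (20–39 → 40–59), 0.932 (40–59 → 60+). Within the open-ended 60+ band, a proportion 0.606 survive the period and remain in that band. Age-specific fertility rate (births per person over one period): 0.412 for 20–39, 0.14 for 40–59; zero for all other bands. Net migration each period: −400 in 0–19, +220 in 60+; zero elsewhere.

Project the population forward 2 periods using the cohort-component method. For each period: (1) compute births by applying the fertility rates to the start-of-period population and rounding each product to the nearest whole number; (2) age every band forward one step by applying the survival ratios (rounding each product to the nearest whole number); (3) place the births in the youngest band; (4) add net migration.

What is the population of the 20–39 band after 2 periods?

[period 1]
Births: 15100 × 0.412 = 6221 ; 2000 × 0.14 = 280 — total 6501
20–39: 11800 × 0.95 = 11210
40–59: 15100 × 0.954 = 14405
60+: 2000 × 0.932 + 3000 × 0.606 = 1864 + 1818 = 3682
Net migration: 0–19 − 400 → 6101; 60+ + 220 → 3902
→ [6101, 11210, 14405, 3902]
[period 2]
Births: 11210 × 0.412 = 4619 ; 14405 × 0.14 = 2017 — total 6636
20–39: 6101 × 0.95 = 5796
40–59: 11210 × 0.954 = 10694
60+: 14405 × 0.932 + 3902 × 0.606 = 13425 + 2365 = 15790
Net migration: 0–19 − 400 → 6236; 60+ + 220 → 16010
→ [6236, 5796, 10694, 16010]

5796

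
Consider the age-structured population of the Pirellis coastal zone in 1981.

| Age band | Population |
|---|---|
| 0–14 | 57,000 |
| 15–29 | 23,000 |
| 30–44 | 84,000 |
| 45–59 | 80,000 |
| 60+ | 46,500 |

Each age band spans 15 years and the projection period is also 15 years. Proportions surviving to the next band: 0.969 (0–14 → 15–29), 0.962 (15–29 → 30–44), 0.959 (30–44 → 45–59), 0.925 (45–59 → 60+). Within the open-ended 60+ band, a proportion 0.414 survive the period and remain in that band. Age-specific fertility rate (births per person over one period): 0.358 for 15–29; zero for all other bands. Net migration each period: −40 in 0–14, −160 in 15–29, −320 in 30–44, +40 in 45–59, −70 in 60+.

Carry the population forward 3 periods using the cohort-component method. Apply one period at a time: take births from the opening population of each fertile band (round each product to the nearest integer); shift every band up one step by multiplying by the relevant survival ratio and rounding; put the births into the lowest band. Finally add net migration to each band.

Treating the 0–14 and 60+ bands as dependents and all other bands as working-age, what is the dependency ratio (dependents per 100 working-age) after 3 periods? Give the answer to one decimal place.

89.9

Call the bands 1 to 5, youngest first.
[period 1]
Births: 23000 × 0.358 = 8234
Band 2: 57000 × 0.969 = 55233
Band 3: 23000 × 0.962 = 22126
Band 4: 84000 × 0.959 = 80556
Band 5: 80000 × 0.925 + 46500 × 0.414 = 74000 + 19251 = 93251
Net migration: Band 1 − 40 → 8194; Band 2 − 160 → 55073; Band 3 − 320 → 21806; Band 4 + 40 → 80596; Band 5 − 70 → 93181
→ [8194, 55073, 21806, 80596, 93181]
[period 2]
Births: 55073 × 0.358 = 19716
Band 2: 8194 × 0.969 = 7940
Band 3: 55073 × 0.962 = 52980
Band 4: 21806 × 0.959 = 20912
Band 5: 80596 × 0.925 + 93181 × 0.414 = 74551 + 38577 = 113128
Net migration: Band 1 − 40 → 19676; Band 2 − 160 → 7780; Band 3 − 320 → 52660; Band 4 + 40 → 20952; Band 5 − 70 → 113058
→ [19676, 7780, 52660, 20952, 113058]
[period 3]
Births: 7780 × 0.358 = 2785
Band 2: 19676 × 0.969 = 19066
Band 3: 7780 × 0.962 = 7484
Band 4: 52660 × 0.959 = 50501
Band 5: 20952 × 0.925 + 113058 × 0.414 = 19381 + 46806 = 66187
Net migration: Band 1 − 40 → 2745; Band 2 − 160 → 18906; Band 3 − 320 → 7164; Band 4 + 40 → 50541; Band 5 − 70 → 66117
→ [2745, 18906, 7164, 50541, 66117]
Dependents (band 0–14 + band 60+) = 2745 + 66117 = 68862; working-age = 76611; ratio = 68862/76611 × 100 = 89.9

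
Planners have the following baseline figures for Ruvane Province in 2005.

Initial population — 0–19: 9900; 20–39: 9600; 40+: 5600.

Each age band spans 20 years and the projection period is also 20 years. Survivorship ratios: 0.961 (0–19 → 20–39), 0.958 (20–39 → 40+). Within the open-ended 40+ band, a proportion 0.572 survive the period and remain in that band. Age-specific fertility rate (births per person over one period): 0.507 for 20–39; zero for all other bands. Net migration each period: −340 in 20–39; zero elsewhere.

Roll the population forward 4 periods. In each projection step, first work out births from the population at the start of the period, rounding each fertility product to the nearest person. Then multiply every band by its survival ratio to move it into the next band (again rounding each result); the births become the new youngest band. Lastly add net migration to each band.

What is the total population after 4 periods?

15397

Let band 1 be 0–19 through band 3 = 40+.
— Period 1 —
Births: 9600 × 0.507 = 4867
Band 2: 9900 × 0.961 = 9514
Band 3: 9600 × 0.958 + 5600 × 0.572 = 9197 + 3203 = 12400
Net migration: Band 2 − 340 → 9174
→ [4867, 9174, 12400]
— Period 2 —
Births: 9174 × 0.507 = 4651
Band 2: 4867 × 0.961 = 4677
Band 3: 9174 × 0.958 + 12400 × 0.572 = 8789 + 7093 = 15882
Net migration: Band 2 − 340 → 4337
→ [4651, 4337, 15882]
— Period 3 —
Births: 4337 × 0.507 = 2199
Band 2: 4651 × 0.961 = 4470
Band 3: 4337 × 0.958 + 15882 × 0.572 = 4155 + 9085 = 13240
Net migration: Band 2 − 340 → 4130
→ [2199, 4130, 13240]
— Period 4 —
Births: 4130 × 0.507 = 2094
Band 2: 2199 × 0.961 = 2113
Band 3: 4130 × 0.958 + 13240 × 0.572 = 3957 + 7573 = 11530
Net migration: Band 2 − 340 → 1773
→ [2094, 1773, 11530]
Total after period 4: 2094 + 1773 + 11530 = 15397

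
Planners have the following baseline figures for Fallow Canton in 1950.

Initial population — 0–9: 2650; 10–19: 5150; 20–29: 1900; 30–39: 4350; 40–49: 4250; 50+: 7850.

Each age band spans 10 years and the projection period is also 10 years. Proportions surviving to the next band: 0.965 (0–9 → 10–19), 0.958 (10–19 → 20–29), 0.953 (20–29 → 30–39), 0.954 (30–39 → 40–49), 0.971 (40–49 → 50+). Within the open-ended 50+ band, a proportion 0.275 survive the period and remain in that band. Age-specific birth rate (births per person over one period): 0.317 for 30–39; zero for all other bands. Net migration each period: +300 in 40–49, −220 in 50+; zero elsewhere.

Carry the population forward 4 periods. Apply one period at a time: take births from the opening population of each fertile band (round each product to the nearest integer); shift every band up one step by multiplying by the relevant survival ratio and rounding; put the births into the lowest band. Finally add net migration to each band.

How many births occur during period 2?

574

Let band 1 be 0–9 through band 6 = 50+.
After projecting period 1:
Births: 4350 * 0.317 = 1379
Band 2: 2650 * 0.965 = 2557
Band 3: 5150 * 0.958 = 4934
Band 4: 1900 * 0.953 = 1811
Band 5: 4350 * 0.954 = 4150
Band 6: 4250 * 0.971 + 7850 * 0.275 = 4127 + 2159 = 6286
Net migration: Band 5 + 300 → 4450; Band 6 − 220 → 6066
→ [1379, 2557, 4934, 1811, 4450, 6066]
After projecting period 2:
Births: 1811 * 0.317 = 574
Band 2: 1379 * 0.965 = 1331
Band 3: 2557 * 0.958 = 2450
Band 4: 4934 * 0.953 = 4702
Band 5: 1811 * 0.954 = 1728
Band 6: 4450 * 0.971 + 6066 * 0.275 = 4321 + 1668 = 5989
Net migration: Band 5 + 300 → 2028; Band 6 − 220 → 5769
→ [574, 1331, 2450, 4702, 2028, 5769]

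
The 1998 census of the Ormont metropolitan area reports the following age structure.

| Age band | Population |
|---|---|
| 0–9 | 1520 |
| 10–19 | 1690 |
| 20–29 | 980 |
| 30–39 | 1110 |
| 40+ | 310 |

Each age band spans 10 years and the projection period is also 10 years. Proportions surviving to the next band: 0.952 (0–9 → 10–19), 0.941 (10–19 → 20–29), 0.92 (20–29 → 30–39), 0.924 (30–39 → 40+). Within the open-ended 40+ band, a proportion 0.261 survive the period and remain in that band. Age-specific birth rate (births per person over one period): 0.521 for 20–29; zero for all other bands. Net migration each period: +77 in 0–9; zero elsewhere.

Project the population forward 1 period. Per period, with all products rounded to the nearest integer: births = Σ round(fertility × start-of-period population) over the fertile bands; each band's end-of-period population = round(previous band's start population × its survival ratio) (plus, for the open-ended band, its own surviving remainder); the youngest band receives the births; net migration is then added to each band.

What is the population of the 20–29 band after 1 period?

Let group 1 be 0–9 through group 5 = 40+.
Period 1:
Births: 980 × 0.521 = 511
Group 2: 1520 × 0.952 = 1447
Group 3: 1690 × 0.941 = 1590
Group 4: 980 × 0.92 = 902
Group 5: 1110 × 0.924 + 310 × 0.261 = 1026 + 81 = 1107
Net migration: Group 1 + 77 → 588
Giving 588 / 1447 / 1590 / 902 / 1107.

1590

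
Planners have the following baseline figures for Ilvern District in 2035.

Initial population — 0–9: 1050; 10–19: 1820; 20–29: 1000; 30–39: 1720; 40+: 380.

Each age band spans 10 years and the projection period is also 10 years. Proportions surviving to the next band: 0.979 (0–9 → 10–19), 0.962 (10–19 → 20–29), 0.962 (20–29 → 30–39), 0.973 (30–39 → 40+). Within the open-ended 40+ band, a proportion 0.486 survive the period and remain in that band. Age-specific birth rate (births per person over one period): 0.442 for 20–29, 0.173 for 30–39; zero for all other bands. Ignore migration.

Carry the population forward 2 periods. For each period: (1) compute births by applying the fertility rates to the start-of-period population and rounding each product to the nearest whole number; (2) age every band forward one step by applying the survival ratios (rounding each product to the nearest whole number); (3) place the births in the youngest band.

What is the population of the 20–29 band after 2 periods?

989

Period 1.
Births: 1000 * 0.442 = 442 ; 1720 * 0.173 = 298 → total 740
10–19: 1050 * 0.979 = 1028
20–29: 1820 * 0.962 = 1751
30–39: 1000 * 0.962 = 962
40+: 1720 * 0.973 + 380 * 0.486 = 1674 + 185 = 1859
End of period: [740, 1028, 1751, 962, 1859]
Period 2.
Births: 1751 * 0.442 = 774 ; 962 * 0.173 = 166 → total 940
10–19: 740 * 0.979 = 724
20–29: 1028 * 0.962 = 989
30–39: 1751 * 0.962 = 1684
40+: 962 * 0.973 + 1859 * 0.486 = 936 + 903 = 1839
End of period: [940, 724, 989, 1684, 1839]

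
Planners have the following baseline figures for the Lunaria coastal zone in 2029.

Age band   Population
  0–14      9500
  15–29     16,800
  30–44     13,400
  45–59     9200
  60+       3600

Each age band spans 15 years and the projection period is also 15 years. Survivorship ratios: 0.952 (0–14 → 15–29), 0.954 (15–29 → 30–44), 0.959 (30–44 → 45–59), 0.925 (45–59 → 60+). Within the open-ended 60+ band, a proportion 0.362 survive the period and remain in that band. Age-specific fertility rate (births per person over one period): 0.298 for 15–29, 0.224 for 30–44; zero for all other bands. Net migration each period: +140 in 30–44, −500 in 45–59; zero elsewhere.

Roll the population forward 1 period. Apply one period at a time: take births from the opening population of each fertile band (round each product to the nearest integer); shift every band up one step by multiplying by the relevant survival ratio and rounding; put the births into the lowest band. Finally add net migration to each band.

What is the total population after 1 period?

Numbering the bands 1..5 from youngest to oldest:
[period 1]
Births: 16800 * 0.298 = 5006  |  13400 * 0.224 = 3002 → total 8008
Band 2: 9500 * 0.952 = 9044
Band 3: 16800 * 0.954 = 16027
Band 4: 13400 * 0.959 = 12851
Band 5: 9200 * 0.925 + 3600 * 0.362 = 8510 + 1303 = 9813
Net migration: Band 3 + 140 → 16167; Band 4 − 500 → 12351
End of period: [8008, 9044, 16167, 12351, 9813]
Total after period 1: 8008 + 9044 + 16167 + 12351 + 9813 = 55383

55383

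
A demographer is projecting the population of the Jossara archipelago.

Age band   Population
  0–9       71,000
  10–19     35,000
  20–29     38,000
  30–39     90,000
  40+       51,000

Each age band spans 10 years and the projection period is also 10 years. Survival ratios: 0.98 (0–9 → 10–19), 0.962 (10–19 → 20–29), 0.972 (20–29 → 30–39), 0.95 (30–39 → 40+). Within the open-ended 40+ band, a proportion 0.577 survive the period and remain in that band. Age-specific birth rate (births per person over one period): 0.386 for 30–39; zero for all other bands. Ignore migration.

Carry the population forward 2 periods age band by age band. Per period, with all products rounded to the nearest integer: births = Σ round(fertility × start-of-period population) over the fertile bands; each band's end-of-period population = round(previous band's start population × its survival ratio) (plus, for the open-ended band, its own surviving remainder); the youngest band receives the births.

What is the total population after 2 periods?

— Period 1 —
Births: 90000 × 0.386 = 34740
10–19: 71000 × 0.98 = 69580
20–29: 35000 × 0.962 = 33670
30–39: 38000 × 0.972 = 36936
40+: 90000 × 0.95 + 51000 × 0.577 = 85500 + 29427 = 114927
→ [34740, 69580, 33670, 36936, 114927]
— Period 2 —
Births: 36936 × 0.386 = 14257
10–19: 34740 × 0.98 = 34045
20–29: 69580 × 0.962 = 66936
30–39: 33670 × 0.972 = 32727
40+: 36936 × 0.95 + 114927 × 0.577 = 35089 + 66313 = 101402
→ [14257, 34045, 66936, 32727, 101402]
Total after period 2: 14257 + 34045 + 66936 + 32727 + 101402 = 249367

249367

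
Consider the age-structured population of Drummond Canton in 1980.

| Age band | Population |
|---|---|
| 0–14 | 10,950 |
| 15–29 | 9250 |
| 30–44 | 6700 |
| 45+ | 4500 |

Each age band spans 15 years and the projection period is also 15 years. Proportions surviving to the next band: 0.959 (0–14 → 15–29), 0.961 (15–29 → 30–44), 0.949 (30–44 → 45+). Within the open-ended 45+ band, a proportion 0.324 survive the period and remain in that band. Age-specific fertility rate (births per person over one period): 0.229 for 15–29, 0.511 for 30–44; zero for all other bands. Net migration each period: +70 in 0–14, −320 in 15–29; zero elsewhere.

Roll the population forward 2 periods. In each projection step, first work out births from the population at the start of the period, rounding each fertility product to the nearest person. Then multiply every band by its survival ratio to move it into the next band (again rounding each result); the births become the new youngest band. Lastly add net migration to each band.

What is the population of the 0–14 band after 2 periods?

Period 1:
Births: 9250 * 0.229 = 2118 ; 6700 * 0.511 = 3424 → total 5542
15–29: 10950 * 0.959 = 10501
30–44: 9250 * 0.961 = 8889
45+: 6700 * 0.949 + 4500 * 0.324 = 6358 + 1458 = 7816
Net migration: 0–14 + 70 → 5612; 15–29 − 320 → 10181
→ [5612, 10181, 8889, 7816]
Period 2:
Births: 10181 * 0.229 = 2331 ; 8889 * 0.511 = 4542 → total 6873
15–29: 5612 * 0.959 = 5382
30–44: 10181 * 0.961 = 9784
45+: 8889 * 0.949 + 7816 * 0.324 = 8436 + 2532 = 10968
Net migration: 0–14 + 70 → 6943; 15–29 − 320 → 5062
→ [6943, 5062, 9784, 10968]

6943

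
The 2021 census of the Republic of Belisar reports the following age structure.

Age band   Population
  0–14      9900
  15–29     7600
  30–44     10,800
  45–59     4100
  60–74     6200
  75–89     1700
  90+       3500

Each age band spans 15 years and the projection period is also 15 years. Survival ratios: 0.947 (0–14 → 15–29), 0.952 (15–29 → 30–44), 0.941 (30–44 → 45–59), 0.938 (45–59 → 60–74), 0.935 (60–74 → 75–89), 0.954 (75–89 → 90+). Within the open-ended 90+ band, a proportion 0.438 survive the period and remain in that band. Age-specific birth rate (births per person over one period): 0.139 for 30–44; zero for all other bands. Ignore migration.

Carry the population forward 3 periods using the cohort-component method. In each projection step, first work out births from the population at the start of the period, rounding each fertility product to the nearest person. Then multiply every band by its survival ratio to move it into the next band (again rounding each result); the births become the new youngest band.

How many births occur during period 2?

— Period 1 —
Births: 10800 * 0.139 = 1501
15–29: 9900 * 0.947 = 9375
30–44: 7600 * 0.952 = 7235
45–59: 10800 * 0.941 = 10163
60–74: 4100 * 0.938 = 3846
75–89: 6200 * 0.935 = 5797
90+: 1700 * 0.954 + 3500 * 0.438 = 1622 + 1533 = 3155
→ [1501, 9375, 7235, 10163, 3846, 5797, 3155]
— Period 2 —
Births: 7235 * 0.139 = 1006
15–29: 1501 * 0.947 = 1421
30–44: 9375 * 0.952 = 8925
45–59: 7235 * 0.941 = 6808
60–74: 10163 * 0.938 = 9533
75–89: 3846 * 0.935 = 3596
90+: 5797 * 0.954 + 3155 * 0.438 = 5530 + 1382 = 6912
→ [1006, 1421, 8925, 6808, 9533, 3596, 6912]

1006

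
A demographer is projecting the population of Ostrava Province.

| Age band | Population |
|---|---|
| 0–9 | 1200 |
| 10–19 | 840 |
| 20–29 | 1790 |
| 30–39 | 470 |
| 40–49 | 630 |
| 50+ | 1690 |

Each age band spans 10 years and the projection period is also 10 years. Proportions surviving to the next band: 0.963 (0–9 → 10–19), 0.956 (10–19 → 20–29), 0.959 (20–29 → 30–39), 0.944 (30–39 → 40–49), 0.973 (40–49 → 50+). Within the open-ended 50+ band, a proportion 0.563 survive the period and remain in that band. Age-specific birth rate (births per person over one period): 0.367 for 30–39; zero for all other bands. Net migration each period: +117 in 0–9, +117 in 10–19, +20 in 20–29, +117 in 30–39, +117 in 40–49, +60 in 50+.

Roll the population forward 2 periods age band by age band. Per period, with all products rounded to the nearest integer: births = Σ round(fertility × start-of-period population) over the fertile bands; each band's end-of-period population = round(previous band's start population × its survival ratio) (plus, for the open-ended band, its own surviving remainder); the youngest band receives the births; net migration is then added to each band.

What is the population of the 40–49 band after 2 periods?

Period 1.
Births: 470 × 0.367 = 172
10–19: 1200 × 0.963 = 1156
20–29: 840 × 0.956 = 803
30–39: 1790 × 0.959 = 1717
40–49: 470 × 0.944 = 444
50+: 630 × 0.973 + 1690 × 0.563 = 613 + 951 = 1564
Net migration: 0–9 + 117 → 289; 10–19 + 117 → 1273; 20–29 + 20 → 823; 30–39 + 117 → 1834; 40–49 + 117 → 561; 50+ + 60 → 1624
Population now: 0–9=289, 10–19=1273, 20–29=823, 30–39=1834, 40–49=561, 50+=1624
Period 2.
Births: 1834 × 0.367 = 673
10–19: 289 × 0.963 = 278
20–29: 1273 × 0.956 = 1217
30–39: 823 × 0.959 = 789
40–49: 1834 × 0.944 = 1731
50+: 561 × 0.973 + 1624 × 0.563 = 546 + 914 = 1460
Net migration: 0–9 + 117 → 790; 10–19 + 117 → 395; 20–29 + 20 → 1237; 30–39 + 117 → 906; 40–49 + 117 → 1848; 50+ + 60 → 1520
Population now: 0–9=790, 10–19=395, 20–29=1237, 30–39=906, 40–49=1848, 50+=1520

1848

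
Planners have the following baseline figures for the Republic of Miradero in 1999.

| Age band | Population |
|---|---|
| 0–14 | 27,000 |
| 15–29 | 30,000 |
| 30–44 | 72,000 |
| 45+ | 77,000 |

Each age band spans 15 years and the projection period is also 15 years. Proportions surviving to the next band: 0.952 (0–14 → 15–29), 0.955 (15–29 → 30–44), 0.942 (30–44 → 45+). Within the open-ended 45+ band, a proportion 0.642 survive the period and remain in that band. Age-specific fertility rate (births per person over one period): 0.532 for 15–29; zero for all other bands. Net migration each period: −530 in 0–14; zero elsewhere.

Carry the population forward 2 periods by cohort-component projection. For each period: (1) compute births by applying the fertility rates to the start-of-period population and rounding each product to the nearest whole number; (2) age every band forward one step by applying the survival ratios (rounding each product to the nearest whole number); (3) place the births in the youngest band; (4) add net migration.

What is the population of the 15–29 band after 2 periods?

14689

Numbering the groups 1..4 from youngest to oldest:
Period 1.
Births: 30000 × 0.532 = 15960
Group 2: 27000 × 0.952 = 25704
Group 3: 30000 × 0.955 = 28650
Group 4: 72000 × 0.942 + 77000 × 0.642 = 67824 + 49434 = 117258
Net migration: Group 1 − 530 → 15430
→ [15430, 25704, 28650, 117258]
Period 2.
Births: 25704 × 0.532 = 13675
Group 2: 15430 × 0.952 = 14689
Group 3: 25704 × 0.955 = 24547
Group 4: 28650 × 0.942 + 117258 × 0.642 = 26988 + 75280 = 102268
Net migration: Group 1 − 530 → 13145
→ [13145, 14689, 24547, 102268]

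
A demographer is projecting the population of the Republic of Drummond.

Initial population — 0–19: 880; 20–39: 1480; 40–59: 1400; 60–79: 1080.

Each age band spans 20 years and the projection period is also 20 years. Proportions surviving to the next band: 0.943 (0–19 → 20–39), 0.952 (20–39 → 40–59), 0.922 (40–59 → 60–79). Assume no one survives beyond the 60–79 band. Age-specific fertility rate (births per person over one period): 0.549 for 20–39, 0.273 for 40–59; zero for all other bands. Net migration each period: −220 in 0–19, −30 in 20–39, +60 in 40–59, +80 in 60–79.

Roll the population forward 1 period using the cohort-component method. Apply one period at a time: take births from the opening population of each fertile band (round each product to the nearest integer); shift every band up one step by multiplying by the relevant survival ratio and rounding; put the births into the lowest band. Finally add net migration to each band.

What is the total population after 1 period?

4615

Period 1.
Births: 1480 × 0.549 = 813, 1400 × 0.273 = 382 — total 1195
20–39: 880 × 0.943 = 830
40–59: 1480 × 0.952 = 1409
60–79: 1400 × 0.922 = 1291
Net migration: 0–19 − 220 → 975; 20–39 − 30 → 800; 40–59 + 60 → 1469; 60–79 + 80 → 1371
End of period: [975, 800, 1469, 1371]
Total after period 1: 975 + 800 + 1469 + 1371 = 4615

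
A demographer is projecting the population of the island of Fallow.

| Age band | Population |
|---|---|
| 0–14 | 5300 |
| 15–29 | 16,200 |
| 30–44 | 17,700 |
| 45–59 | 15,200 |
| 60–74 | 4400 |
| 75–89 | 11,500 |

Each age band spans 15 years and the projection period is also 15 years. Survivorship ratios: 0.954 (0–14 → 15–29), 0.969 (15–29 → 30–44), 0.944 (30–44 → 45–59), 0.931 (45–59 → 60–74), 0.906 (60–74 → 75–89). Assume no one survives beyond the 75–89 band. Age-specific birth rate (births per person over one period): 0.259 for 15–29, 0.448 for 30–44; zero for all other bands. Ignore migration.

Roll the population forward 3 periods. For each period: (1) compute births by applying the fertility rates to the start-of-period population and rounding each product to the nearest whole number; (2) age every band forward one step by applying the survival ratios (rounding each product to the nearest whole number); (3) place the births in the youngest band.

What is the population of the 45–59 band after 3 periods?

[period 1]
Births: 16200 * 0.259 = 4196, 17700 * 0.448 = 7930 — total 12126
15–29: 5300 * 0.954 = 5056
30–44: 16200 * 0.969 = 15698
45–59: 17700 * 0.944 = 16709
60–74: 15200 * 0.931 = 14151
75–89: 4400 * 0.906 = 3986
End of period: [12126, 5056, 15698, 16709, 14151, 3986]
[period 2]
Births: 5056 * 0.259 = 1310, 15698 * 0.448 = 7033 — total 8343
15–29: 12126 * 0.954 = 11568
30–44: 5056 * 0.969 = 4899
45–59: 15698 * 0.944 = 14819
60–74: 16709 * 0.931 = 15556
75–89: 14151 * 0.906 = 12821
End of period: [8343, 11568, 4899, 14819, 15556, 12821]
[period 3]
Births: 11568 * 0.259 = 2996, 4899 * 0.448 = 2195 — total 5191
15–29: 8343 * 0.954 = 7959
30–44: 11568 * 0.969 = 11209
45–59: 4899 * 0.944 = 4625
60–74: 14819 * 0.931 = 13796
75–89: 15556 * 0.906 = 14094
End of period: [5191, 7959, 11209, 4625, 13796, 14094]

4625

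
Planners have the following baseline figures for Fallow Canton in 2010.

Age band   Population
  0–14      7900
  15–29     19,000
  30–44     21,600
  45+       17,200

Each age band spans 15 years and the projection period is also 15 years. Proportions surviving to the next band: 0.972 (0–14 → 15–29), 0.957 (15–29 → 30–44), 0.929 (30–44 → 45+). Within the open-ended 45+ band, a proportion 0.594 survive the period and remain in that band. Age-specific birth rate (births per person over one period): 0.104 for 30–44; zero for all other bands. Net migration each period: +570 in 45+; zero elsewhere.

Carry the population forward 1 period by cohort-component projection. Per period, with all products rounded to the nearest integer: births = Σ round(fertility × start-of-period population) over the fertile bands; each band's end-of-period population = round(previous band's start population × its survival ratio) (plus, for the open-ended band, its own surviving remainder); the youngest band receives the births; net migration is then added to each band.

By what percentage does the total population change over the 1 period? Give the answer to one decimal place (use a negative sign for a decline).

-10.3

[period 1]
Births: 21600 * 0.104 = 2246
15–29: 7900 * 0.972 = 7679
30–44: 19000 * 0.957 = 18183
45+: 21600 * 0.929 + 17200 * 0.594 = 20066 + 10217 = 30283
Net migration: 45+ + 570 → 30853
Giving 2246 / 7679 / 18183 / 30853.
Total: 65700 → 58961; change = -6739; percentage change = -10.3%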